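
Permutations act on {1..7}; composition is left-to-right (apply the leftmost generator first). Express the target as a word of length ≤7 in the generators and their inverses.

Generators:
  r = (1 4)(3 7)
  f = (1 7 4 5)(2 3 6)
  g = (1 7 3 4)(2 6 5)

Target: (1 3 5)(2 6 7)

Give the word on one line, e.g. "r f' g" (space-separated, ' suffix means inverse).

  after g': (1 4 3 7)(2 5 6)
  after f': (1 7 5 3)(2 4)
  after g': (2 3 4 5 7 6)
  after f: (1 7 2 6 3 5 4)
  after r': (1 3 5)(2 6 7)

g' f' g' f r'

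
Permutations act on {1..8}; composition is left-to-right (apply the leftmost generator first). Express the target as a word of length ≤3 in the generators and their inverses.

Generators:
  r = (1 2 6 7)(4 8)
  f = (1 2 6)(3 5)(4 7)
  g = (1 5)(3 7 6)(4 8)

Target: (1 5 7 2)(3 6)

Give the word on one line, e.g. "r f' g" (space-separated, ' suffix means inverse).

g r'

  after g: (1 5)(3 7 6)(4 8)
  after r': (1 5 7 2)(3 6)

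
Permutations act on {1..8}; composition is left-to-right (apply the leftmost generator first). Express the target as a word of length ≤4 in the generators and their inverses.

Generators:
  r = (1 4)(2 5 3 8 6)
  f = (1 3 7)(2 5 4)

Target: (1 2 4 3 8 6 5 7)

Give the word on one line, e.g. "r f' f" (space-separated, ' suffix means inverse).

  after r: (1 4)(2 5 3 8 6)
  after f: (1 2 4 3 8 6 5 7)

r f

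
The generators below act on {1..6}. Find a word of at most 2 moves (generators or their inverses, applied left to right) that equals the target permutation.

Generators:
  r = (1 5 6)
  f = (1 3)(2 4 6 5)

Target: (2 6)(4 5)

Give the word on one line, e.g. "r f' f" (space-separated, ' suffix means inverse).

  after f: (1 3)(2 4 6 5)
  after f: (2 6)(4 5)

f f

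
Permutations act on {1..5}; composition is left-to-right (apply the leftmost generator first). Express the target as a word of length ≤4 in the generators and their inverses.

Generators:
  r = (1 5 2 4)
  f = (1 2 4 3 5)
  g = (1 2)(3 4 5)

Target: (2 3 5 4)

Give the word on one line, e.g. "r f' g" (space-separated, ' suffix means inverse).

f r f' f'

  after f: (1 2 4 3 5)
  after r: (1 4 3 2)
  after f': (1 2 5 3)
  after f': (2 3 5 4)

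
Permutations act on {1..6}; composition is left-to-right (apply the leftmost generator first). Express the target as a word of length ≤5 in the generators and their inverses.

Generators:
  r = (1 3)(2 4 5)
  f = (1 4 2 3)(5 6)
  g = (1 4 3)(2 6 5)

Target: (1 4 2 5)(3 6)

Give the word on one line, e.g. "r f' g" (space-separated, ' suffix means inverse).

f' r' g r' f'

  after f': (1 3 2 4)(5 6)
  after r': (3 5 6 4)
  after g: (1 4)(2 6 3)
  after r': (1 2 6)(3 5 4)
  after f': (1 4 2 5)(3 6)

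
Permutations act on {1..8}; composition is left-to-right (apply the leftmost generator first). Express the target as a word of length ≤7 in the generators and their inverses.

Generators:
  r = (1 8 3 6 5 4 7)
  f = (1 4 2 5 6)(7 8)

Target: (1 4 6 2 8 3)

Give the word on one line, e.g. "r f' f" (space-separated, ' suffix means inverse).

f r f' r' f

  after f: (1 4 2 5 6)(7 8)
  after r: (1 7 3 6 8)(2 4)
  after f': (1 8 6 7 3 5 2)
  after r': (2 7 8 3 6 4 5)
  after f: (1 4 6 2 8 3)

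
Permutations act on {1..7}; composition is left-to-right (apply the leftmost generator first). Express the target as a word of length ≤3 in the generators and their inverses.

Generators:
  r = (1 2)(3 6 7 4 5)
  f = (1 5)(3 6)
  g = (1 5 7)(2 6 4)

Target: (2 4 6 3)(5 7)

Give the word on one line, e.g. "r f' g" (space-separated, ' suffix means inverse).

r' f' r'

  after r': (1 2)(3 5 4 7 6)
  after f': (1 2 5 4 7 3)
  after r': (2 4 6 3)(5 7)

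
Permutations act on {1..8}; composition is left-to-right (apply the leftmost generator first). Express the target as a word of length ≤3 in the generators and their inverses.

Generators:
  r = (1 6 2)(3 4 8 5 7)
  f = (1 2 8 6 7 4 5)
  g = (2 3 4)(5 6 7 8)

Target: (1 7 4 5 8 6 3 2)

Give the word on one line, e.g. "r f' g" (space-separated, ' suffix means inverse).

r g

  after r: (1 6 2)(3 4 8 5 7)
  after g: (1 7 4 5 8 6 3 2)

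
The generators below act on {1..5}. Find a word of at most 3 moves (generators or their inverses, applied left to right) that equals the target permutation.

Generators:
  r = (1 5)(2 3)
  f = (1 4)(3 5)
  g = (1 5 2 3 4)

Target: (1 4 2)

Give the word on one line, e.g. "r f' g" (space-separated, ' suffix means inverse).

  after g': (1 4 3 2 5)
  after r': (1 4 2)

g' r'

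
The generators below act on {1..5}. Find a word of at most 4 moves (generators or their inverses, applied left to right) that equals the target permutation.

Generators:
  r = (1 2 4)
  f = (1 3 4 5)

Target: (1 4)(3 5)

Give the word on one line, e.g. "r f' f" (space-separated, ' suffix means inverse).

f f

  after f: (1 3 4 5)
  after f: (1 4)(3 5)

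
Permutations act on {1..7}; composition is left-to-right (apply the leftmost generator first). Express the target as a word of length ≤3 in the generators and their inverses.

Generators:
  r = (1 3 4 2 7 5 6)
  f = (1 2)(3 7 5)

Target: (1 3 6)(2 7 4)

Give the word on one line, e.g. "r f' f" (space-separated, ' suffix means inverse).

  after f: (1 2)(3 7 5)
  after f: (3 5 7)
  after r: (1 3 6)(2 7 4)

f f r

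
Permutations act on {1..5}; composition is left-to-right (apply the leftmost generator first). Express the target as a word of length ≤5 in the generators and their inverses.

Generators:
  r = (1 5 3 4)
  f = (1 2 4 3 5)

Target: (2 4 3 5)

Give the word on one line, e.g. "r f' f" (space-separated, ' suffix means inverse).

  after f: (1 2 4 3 5)
  after f: (1 4 5 2 3)
  after r: (2 4 3 5)

f f r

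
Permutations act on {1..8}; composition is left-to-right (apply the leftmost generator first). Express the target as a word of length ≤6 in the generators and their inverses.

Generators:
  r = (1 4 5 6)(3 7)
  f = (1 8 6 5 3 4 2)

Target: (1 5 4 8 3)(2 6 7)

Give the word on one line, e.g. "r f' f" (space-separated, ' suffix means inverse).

f r' f' r' f

  after f: (1 8 6 5 3 4 2)
  after r': (1 8 5 7 3)(2 6 4)
  after f': (2 8 6 3)(5 7)
  after r': (1 6 7 4)(2 8 5 3)
  after f: (1 5 4 8 3)(2 6 7)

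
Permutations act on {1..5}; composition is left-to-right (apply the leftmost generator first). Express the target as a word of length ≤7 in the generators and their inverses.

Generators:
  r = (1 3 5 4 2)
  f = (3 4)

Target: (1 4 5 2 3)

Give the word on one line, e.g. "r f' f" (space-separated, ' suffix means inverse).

r f r' r' f'

  after r: (1 3 5 4 2)
  after f: (1 4 2)(3 5)
  after r': (1 5)
  after r': (1 3)(2 4 5)
  after f': (1 4 5 2 3)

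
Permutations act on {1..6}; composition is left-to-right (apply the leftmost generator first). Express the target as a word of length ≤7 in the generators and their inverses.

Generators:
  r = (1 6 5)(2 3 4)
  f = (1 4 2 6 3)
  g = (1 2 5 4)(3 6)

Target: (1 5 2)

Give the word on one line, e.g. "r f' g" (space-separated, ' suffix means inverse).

g' f' r' f' f'

  after g': (1 4 5 2)(3 6)
  after f': (2 3)(4 5)
  after r': (1 5 3 4 6)
  after f': (1 5 6 3)(2 4)
  after f': (1 5 2)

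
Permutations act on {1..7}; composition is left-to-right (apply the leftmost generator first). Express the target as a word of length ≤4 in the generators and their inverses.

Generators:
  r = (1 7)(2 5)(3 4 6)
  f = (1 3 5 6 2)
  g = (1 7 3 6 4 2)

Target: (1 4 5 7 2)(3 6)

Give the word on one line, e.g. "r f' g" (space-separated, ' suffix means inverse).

  after f': (1 2 6 5 3)
  after g': (1 4 6 5 7)(2 3)
  after f': (1 4 5 7 2)(3 6)

f' g' f'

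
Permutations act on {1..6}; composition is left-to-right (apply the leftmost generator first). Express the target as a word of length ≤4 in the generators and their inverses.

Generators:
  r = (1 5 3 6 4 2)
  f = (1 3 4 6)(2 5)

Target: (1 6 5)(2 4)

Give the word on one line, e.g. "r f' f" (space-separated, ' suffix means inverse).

  after f: (1 3 4 6)(2 5)
  after f: (1 4)(3 6)
  after r': (1 6 5)(2 4)

f f r'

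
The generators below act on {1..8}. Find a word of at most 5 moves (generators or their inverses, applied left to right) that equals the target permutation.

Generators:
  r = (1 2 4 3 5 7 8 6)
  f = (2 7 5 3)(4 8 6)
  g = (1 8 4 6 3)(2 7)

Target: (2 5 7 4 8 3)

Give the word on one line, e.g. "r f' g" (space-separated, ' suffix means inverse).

r' f r f r'

  after r': (1 6 8 7 5 3 4 2)
  after f: (1 4 7 3 8 5 2)
  after r: (1 3 6)(4 8 7 5)
  after f: (1 2 7 3 4 6)(5 8)
  after r': (2 5 7 4 8 3)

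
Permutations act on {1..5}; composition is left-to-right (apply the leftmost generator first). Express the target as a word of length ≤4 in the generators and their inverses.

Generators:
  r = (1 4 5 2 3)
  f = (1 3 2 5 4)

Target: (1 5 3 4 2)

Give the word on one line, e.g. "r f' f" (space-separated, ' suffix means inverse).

  after f': (1 4 5 2 3)
  after r: (1 5 3 4 2)

f' r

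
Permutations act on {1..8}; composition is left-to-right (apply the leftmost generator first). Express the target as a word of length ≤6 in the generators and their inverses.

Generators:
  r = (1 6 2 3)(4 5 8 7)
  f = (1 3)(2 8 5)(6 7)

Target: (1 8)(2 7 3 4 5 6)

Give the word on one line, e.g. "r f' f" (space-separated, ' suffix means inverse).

r' f' r f r'

  after r': (1 3 2 6)(4 7 8 5)
  after f': (2 7)(3 5 4 6)
  after r: (1 6)(2 4)(3 8 7)
  after f: (1 7)(2 4 8 6 3 5)
  after r': (1 8)(2 7 3 4 5 6)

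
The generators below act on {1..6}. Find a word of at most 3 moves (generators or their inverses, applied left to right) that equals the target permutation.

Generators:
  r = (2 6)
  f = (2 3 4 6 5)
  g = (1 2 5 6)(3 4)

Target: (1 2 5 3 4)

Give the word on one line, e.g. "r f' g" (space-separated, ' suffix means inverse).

g f' g'

  after g: (1 2 5 6)(3 4)
  after f': (1 5 4 2 6)
  after g': (1 2 5 3 4)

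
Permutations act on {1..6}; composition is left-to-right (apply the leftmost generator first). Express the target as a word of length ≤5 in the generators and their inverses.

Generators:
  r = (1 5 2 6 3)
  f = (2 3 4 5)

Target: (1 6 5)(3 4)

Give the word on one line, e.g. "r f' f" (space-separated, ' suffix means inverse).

f r' r'

  after f: (2 3 4 5)
  after r': (1 3 4)(2 6)
  after r': (1 6 5)(3 4)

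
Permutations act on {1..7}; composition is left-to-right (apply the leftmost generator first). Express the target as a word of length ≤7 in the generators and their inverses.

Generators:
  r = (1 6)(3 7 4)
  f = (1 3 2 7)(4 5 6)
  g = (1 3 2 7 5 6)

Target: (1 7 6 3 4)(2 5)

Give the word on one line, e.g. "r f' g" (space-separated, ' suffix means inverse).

  after g': (1 6 5 7 2 3)
  after r': (2 4 7)(3 6 5)
  after g': (1 6 7 3 5)(2 4)
  after f': (1 5 7)(2 6)(3 4)
  after g': (1 7 6 3 4)(2 5)

g' r' g' f' g'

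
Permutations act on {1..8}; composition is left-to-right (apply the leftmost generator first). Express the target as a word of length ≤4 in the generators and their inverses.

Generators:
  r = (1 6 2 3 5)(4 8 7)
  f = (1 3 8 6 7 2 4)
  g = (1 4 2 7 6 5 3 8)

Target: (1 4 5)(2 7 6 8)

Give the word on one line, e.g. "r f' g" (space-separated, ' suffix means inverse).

  after g': (1 8 3 5 6 7 2 4)
  after r': (1 4 5)(2 7 6 8)

g' r'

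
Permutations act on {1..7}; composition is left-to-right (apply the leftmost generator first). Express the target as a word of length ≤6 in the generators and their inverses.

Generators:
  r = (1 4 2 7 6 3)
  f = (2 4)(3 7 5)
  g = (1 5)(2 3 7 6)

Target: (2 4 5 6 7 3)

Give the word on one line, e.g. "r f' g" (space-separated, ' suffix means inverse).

f g g f' f'

  after f: (2 4)(3 7 5)
  after g: (1 5 7)(2 4 3 6)
  after g: (2 4 7 5 6 3)
  after f': (3 4)(5 6)
  after f': (2 4 5 6 7 3)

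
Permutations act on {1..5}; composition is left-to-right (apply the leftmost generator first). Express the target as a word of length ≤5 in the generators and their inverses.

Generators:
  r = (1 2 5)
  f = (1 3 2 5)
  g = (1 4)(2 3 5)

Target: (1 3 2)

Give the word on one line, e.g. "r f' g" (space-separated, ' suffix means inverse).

  after r': (1 5 2)
  after f: (2 3)
  after f: (1 3 5)
  after r': (1 3 2)

r' f f r'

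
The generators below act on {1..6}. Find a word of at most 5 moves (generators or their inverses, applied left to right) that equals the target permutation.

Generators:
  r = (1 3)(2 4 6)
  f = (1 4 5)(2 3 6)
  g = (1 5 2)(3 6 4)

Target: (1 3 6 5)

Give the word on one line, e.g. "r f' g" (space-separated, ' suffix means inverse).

g f r'

  after g: (1 5 2)(3 6 4)
  after f: (2 4 6 5 3)
  after r': (1 3 6 5)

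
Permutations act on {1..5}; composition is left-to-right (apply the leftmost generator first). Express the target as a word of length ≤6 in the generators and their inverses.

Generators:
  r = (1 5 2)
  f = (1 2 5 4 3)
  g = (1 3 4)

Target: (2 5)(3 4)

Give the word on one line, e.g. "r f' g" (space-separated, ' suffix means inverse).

f' g' f g' r

  after f': (1 3 4 5 2)
  after g': (2 4 5)
  after f: (1 2 3)
  after g': (1 2)(3 4)
  after r: (2 5)(3 4)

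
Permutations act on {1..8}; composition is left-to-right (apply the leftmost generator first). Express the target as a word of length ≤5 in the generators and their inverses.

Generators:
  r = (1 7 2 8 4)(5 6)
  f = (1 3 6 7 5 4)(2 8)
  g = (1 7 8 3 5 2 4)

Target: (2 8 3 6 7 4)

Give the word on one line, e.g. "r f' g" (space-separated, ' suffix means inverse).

g' f g' r

  after g': (1 4 2 5 3 8 7)
  after f: (2 4 8 5 6 7 3)
  after g': (1 4 7 8 3 5 6)
  after r: (2 8 3 6 7 4)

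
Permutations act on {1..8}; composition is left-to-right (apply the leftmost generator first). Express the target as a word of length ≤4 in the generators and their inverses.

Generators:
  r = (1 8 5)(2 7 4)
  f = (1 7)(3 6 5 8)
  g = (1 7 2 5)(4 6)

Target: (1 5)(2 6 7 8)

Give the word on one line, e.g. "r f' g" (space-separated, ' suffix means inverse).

  after g': (1 5 2 7)(4 6)
  after r: (2 4 6)(5 7 8)
  after g': (1 5)(2 6 7 8)

g' r g'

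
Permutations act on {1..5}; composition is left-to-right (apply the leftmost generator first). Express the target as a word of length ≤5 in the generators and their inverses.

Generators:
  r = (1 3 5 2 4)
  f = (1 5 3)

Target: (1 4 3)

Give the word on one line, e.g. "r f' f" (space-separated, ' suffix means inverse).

r f r'

  after r: (1 3 5 2 4)
  after f: (2 4 5)
  after r': (1 4 3)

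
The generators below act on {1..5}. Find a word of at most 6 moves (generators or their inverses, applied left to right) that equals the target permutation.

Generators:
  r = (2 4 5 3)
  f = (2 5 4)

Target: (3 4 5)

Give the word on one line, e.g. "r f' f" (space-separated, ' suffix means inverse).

  after r': (2 3 5 4)
  after f: (2 3 4 5)
  after f: (2 3)
  after r: (3 4 5)

r' f f r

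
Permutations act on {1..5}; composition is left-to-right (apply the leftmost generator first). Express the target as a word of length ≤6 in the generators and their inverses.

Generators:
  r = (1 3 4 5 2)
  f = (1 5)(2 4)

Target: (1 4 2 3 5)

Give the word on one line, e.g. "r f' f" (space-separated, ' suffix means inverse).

  after r: (1 3 4 5 2)
  after r: (1 4 2 3 5)
  after f': (1 2 3)
  after f': (1 4 2 3 5)

r r f' f'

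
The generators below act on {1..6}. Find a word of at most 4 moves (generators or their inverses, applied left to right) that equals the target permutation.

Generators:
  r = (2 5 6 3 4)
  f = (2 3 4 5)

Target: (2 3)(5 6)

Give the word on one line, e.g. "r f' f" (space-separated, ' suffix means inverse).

f f r'

  after f: (2 3 4 5)
  after f: (2 4)(3 5)
  after r': (2 3)(5 6)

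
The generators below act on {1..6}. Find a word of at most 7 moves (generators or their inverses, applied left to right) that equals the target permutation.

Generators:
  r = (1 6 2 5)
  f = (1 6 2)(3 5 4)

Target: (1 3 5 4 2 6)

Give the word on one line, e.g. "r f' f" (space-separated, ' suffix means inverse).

r' f r' f r'

  after r': (1 5 2 6)
  after f: (1 4 3 5)
  after r': (1 4 3 2 6)
  after f: (1 3)(4 5)
  after r': (1 3 5 4 2 6)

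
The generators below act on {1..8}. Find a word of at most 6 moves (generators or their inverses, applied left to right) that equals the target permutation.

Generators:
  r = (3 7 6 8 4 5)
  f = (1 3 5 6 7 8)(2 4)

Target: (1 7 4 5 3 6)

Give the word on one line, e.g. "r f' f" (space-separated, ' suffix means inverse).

  after r: (3 7 6 8 4 5)
  after r: (3 6 4)(5 7 8)
  after r: (3 8)(4 7)(5 6)
  after f': (1 8)(2 4 6 3 7)
  after f': (1 7 4 5 3 6)

r r r f' f'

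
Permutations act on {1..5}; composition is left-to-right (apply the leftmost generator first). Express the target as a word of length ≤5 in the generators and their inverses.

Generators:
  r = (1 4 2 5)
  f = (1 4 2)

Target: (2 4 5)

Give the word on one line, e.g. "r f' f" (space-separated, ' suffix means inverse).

r' f' r

  after r': (1 5 2 4)
  after f': (1 5 4 2)
  after r: (2 4 5)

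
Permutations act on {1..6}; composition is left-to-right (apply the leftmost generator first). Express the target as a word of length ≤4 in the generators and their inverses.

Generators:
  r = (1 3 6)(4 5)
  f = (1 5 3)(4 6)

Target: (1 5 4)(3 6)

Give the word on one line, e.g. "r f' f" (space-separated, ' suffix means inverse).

  after r: (1 3 6)(4 5)
  after f: (3 4)(5 6)
  after f: (1 5 4)(3 6)

r f f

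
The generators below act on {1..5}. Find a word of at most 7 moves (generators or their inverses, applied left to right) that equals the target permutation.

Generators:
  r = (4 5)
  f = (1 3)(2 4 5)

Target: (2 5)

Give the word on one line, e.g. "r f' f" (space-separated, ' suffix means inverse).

f r f' f' f'

  after f: (1 3)(2 4 5)
  after r: (1 3)(2 5)
  after f': (2 4)
  after f': (1 3)(4 5)
  after f': (2 5)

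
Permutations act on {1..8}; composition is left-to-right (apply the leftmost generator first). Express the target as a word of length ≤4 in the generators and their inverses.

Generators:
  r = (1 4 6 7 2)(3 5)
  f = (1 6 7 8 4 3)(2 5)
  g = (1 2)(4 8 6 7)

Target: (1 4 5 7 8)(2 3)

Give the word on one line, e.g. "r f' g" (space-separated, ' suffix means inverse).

f r'

  after f: (1 6 7 8 4 3)(2 5)
  after r': (1 4 5 7 8)(2 3)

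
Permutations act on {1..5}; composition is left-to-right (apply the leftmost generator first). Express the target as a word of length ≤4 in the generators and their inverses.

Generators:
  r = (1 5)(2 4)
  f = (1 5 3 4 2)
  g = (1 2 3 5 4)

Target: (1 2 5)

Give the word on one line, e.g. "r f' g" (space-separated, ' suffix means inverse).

g' r f' r'

  after g': (1 4 5 3 2)
  after r: (1 2 5 3 4)
  after f': (1 4 2)
  after r': (1 2 5)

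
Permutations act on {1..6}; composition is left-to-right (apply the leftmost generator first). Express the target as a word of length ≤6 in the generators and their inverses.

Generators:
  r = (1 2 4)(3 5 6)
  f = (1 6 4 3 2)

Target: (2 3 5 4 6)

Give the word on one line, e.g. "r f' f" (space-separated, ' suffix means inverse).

  after r': (1 4 2)(3 6 5)
  after f': (1 6 5 4 3)
  after r: (1 3 2 4 5)
  after f': (1 4 5 2 6)
  after r: (2 3 5 4 6)

r' f' r f' r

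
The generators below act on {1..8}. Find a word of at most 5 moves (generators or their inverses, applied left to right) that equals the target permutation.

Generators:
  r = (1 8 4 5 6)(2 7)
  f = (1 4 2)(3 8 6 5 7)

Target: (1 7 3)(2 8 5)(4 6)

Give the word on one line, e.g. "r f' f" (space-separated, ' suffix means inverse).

f' f' f' f' r'

  after f': (1 2 4)(3 7 5 6 8)
  after f': (1 4 2)(3 5 8 7 6)
  after f': (3 6 7 8 5)
  after f': (1 2 4)(3 8 6 5 7)
  after r': (1 7 3)(2 8 5)(4 6)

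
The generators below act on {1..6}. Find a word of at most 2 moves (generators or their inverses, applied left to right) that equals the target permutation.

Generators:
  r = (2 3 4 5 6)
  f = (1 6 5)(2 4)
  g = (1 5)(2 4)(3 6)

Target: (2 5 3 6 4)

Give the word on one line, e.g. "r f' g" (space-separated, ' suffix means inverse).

  after r': (2 6 5 4 3)
  after r': (2 5 3 6 4)

r' r'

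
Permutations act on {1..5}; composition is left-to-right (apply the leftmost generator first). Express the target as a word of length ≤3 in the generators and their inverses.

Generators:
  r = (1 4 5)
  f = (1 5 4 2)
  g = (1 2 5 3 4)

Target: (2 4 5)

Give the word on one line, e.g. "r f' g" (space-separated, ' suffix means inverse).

f' f' r'

  after f': (1 2 4 5)
  after f': (1 4)(2 5)
  after r': (2 4 5)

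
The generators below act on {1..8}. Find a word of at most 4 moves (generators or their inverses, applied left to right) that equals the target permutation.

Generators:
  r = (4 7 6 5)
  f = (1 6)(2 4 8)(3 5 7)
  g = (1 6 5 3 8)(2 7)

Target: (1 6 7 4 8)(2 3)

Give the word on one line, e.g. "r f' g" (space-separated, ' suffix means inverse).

  after g: (1 6 5 3 8)(2 7)
  after f': (2 5 7 8 6 3 4)
  after f': (1 6 7 4 8)(2 3)

g f' f'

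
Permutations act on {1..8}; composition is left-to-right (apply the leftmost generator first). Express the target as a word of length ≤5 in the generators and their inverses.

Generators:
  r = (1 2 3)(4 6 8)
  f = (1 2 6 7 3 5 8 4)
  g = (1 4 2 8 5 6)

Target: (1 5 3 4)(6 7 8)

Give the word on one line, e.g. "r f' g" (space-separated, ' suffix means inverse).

  after r': (1 3 2)(4 8 6)
  after f: (1 5 8 7 3 6)
  after r': (1 5 6 3 4 8 7 2)
  after g': (1 8 7 4 2 6 3)
  after f': (1 5 3 4)(6 7 8)

r' f r' g' f'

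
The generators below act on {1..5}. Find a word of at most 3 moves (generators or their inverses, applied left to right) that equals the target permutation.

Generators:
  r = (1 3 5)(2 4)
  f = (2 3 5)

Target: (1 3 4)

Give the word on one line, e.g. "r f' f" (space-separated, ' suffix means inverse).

  after r: (1 3 5)(2 4)
  after f: (1 5)(2 4 3)
  after r': (1 3 4)

r f r'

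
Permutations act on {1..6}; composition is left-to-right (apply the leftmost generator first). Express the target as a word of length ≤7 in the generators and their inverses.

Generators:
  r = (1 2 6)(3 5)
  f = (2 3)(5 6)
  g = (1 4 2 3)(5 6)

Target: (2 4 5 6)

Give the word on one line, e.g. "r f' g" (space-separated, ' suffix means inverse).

g' r' r' f' r'

  after g': (1 3 2 4)(5 6)
  after r': (1 5 2 4 6 3)
  after r': (1 3 6 5)(2 4)
  after f': (1 2 4 3 5)
  after r': (2 4 5 6)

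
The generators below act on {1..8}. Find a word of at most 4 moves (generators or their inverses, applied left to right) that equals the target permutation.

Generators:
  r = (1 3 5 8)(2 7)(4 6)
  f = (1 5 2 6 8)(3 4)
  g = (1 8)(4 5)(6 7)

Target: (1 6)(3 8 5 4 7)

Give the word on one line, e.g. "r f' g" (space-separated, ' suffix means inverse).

  after r: (1 3 5 8)(2 7)(4 6)
  after f': (1 4 2 7 5 6 3)
  after r': (1 6)(3 8 5 4 7)

r f' r'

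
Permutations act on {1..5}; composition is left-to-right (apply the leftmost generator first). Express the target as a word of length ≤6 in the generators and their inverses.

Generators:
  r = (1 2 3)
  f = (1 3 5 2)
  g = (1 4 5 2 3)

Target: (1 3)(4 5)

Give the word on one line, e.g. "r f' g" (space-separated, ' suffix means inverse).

r' g' f' f'

  after r': (1 3 2)
  after g': (1 2 3 5 4)
  after f': (1 5 4 2)
  after f': (1 3)(4 5)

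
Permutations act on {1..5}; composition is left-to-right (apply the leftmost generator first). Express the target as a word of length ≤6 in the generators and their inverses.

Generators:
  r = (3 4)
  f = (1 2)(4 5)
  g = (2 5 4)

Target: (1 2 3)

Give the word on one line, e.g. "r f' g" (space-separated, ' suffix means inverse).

  after r': (3 4)
  after g': (2 4 3 5)
  after r: (2 3 5)
  after g': (2 3)(4 5)
  after f': (1 2 3)

r' g' r g' f'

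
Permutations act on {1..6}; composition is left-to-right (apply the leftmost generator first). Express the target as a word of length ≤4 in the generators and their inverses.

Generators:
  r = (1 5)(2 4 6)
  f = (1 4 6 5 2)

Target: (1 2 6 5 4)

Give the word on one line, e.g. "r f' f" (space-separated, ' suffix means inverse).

r' f' r

  after r': (1 5)(2 6 4)
  after f': (1 6)(2 4 5)
  after r: (1 2 6 5 4)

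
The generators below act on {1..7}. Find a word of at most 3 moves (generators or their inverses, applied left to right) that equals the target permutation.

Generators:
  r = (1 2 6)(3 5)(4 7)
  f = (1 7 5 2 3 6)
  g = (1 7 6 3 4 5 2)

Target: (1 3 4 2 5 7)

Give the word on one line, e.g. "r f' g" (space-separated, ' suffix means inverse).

  after f: (1 7 5 2 3 6)
  after g: (1 6 7 2 4 5)
  after g: (1 3 4 2 5 7)

f g g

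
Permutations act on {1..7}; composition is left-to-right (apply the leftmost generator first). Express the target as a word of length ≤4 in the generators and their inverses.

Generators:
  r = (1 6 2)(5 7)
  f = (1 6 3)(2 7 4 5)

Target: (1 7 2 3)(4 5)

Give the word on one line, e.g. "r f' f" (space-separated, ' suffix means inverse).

  after r': (1 2 6)(5 7)
  after f: (1 7 2 3)(4 5)

r' f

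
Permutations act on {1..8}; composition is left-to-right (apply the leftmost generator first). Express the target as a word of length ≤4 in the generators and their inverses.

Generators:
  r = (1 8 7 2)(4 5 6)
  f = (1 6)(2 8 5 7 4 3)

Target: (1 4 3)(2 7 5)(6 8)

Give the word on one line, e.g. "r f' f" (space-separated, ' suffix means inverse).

  after f: (1 6)(2 8 5 7 4 3)
  after r: (1 4 3)(2 7 5)(6 8)

f r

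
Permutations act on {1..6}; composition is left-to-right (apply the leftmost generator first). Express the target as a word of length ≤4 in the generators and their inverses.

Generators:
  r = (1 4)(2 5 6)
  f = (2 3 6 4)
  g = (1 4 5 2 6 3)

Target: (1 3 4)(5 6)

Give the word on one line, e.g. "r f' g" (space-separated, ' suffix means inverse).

r' f' f'

  after r': (1 4)(2 6 5)
  after f': (1 6 5 4)(2 3)
  after f': (1 3 4)(5 6)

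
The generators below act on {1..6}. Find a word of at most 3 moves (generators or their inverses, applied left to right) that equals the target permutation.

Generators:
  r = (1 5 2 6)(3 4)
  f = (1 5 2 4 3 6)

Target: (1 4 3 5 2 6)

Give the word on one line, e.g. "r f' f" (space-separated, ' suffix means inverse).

  after r': (1 6 2 5)(3 4)
  after f': (1 3 2)(5 6)
  after r': (1 4 3 5 2 6)

r' f' r'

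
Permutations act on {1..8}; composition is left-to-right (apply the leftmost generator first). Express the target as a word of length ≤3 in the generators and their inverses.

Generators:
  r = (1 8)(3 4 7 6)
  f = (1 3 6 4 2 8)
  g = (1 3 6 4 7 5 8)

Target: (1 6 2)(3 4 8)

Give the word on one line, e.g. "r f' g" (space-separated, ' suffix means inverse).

f f

  after f: (1 3 6 4 2 8)
  after f: (1 6 2)(3 4 8)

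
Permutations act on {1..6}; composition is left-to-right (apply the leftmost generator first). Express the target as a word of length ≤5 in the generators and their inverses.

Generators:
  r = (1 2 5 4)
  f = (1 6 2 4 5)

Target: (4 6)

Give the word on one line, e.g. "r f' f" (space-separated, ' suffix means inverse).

  after f': (1 5 4 2 6)
  after f': (1 4 6 5 2)
  after r: (4 6)

f' f' r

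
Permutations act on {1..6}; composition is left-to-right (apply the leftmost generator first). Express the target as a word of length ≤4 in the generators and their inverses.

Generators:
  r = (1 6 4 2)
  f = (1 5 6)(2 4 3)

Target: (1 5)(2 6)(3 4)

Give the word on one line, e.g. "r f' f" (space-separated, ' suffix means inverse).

r' r' r' f'

  after r': (1 2 4 6)
  after r': (1 4)(2 6)
  after r': (1 6 4 2)
  after f': (1 5)(2 6)(3 4)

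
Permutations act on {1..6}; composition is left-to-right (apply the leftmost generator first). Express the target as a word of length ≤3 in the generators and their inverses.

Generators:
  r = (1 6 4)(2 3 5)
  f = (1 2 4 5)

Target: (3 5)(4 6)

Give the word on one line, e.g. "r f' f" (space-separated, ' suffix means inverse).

  after f: (1 2 4 5)
  after f: (1 4)(2 5)
  after r: (3 5)(4 6)

f f r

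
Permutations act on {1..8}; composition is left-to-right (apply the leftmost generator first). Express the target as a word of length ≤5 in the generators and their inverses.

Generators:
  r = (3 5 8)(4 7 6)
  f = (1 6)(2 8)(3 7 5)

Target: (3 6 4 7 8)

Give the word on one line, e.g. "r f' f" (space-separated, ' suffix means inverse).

f' f' r

  after f': (1 6)(2 8)(3 5 7)
  after f': (3 7 5)
  after r: (3 6 4 7 8)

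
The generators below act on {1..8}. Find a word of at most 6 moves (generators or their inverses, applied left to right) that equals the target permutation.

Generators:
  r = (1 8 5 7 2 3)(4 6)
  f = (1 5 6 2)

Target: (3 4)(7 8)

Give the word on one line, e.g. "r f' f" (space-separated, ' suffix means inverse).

r f f r'

  after r: (1 8 5 7 2 3)(4 6)
  after f: (1 8 6 4 2 3 5 7)
  after f: (1 8 2 3 6 4)(5 7)
  after r': (3 4)(7 8)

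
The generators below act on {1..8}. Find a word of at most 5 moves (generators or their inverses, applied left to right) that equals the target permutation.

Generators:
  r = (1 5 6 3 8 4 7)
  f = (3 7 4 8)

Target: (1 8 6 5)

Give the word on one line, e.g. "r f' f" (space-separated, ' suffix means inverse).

  after f: (3 7 4 8)
  after r': (1 7 8 6 5)(3 4)
  after f: (1 4 7 3 8 6 5)
  after f: (1 8 6 5)

f r' f f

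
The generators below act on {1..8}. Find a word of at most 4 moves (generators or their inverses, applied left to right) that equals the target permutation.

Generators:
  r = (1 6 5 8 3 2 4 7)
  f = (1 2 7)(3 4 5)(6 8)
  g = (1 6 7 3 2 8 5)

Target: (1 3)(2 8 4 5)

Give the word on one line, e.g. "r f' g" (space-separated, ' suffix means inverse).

  after r': (1 7 4 2 3 8 5 6)
  after f': (1 2 5 8 4)(3 6 7)
  after g': (1 3)(2 8 4 5)

r' f' g'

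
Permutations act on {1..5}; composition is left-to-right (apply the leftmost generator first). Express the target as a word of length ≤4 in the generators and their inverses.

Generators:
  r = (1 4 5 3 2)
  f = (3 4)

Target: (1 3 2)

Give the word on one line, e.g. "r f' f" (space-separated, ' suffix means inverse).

f r' f r'

  after f: (3 4)
  after r': (1 2 3)(4 5)
  after f: (1 2 4 5 3)
  after r': (1 3 2)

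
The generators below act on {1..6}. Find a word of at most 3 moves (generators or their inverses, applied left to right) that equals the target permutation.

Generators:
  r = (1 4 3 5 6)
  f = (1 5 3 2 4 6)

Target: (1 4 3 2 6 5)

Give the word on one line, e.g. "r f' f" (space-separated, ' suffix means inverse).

  after f: (1 5 3 2 4 6)
  after r': (1 3 2)(4 5)
  after r': (1 4 3 2 6 5)

f r' r'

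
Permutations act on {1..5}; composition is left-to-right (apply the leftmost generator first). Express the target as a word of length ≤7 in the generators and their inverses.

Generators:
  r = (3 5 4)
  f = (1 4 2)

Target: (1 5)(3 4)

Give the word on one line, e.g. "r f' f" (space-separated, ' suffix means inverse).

  after r: (3 5 4)
  after r: (3 4 5)
  after f: (1 4 5 3 2)
  after r': (1 5 4 3 2)
  after f': (1 5)(3 4)

r r f r' f'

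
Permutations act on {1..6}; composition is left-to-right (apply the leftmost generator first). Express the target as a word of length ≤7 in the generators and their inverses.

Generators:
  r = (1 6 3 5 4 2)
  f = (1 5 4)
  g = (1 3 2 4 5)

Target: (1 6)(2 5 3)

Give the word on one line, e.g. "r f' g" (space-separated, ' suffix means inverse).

  after r: (1 6 3 5 4 2)
  after f': (1 6 3)(2 4)
  after g: (1 6 2 5)
  after g: (1 6 4 5 3 2)
  after f: (1 6)(2 5 3)

r f' g g f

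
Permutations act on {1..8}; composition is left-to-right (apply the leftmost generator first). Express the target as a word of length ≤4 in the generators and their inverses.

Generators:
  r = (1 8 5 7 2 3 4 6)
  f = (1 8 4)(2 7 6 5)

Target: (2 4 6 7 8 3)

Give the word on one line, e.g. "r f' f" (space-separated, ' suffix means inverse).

f' f' r'

  after f': (1 4 8)(2 5 6 7)
  after f': (1 8 4)(2 6)(5 7)
  after r': (2 4 6 7 8 3)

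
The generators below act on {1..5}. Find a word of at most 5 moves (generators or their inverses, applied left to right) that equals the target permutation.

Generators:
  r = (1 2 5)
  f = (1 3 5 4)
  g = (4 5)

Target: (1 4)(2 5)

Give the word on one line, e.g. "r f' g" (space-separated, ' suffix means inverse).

r' r' g' r g'

  after r': (1 5 2)
  after r': (1 2 5)
  after g': (1 2 4 5)
  after r: (1 5 2 4)
  after g': (1 4)(2 5)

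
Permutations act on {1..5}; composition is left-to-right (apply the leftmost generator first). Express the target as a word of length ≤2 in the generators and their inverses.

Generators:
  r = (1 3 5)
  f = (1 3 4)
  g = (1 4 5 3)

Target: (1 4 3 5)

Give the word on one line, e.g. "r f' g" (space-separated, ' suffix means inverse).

  after g': (1 3 5 4)
  after f: (1 4 3 5)

g' f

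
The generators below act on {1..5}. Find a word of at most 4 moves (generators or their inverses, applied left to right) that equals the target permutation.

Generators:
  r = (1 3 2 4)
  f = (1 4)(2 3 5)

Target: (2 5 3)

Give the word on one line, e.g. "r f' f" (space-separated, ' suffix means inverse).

  after f: (1 4)(2 3 5)
  after f: (2 5 3)

f f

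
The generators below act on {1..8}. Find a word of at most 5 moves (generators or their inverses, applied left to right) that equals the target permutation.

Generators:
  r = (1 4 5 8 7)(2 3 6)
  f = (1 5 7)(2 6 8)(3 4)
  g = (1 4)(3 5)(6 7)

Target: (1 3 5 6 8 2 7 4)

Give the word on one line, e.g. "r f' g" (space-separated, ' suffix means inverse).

f' f' g'

  after f': (1 7 5)(2 8 6)(3 4)
  after f': (1 5 7)(2 6 8)
  after g': (1 3 5 6 8 2 7 4)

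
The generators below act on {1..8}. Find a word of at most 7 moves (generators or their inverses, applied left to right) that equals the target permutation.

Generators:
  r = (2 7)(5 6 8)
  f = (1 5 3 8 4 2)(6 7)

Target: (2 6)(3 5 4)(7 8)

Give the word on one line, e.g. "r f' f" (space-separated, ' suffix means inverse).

  after f: (1 5 3 8 4 2)(6 7)
  after r: (1 6 2)(3 5)(4 7 8)
  after f': (1 7 3)(4 6)
  after r': (1 2 7 3)(4 5 8 6)
  after f: (2 6)(3 5 4)(7 8)

f r f' r' f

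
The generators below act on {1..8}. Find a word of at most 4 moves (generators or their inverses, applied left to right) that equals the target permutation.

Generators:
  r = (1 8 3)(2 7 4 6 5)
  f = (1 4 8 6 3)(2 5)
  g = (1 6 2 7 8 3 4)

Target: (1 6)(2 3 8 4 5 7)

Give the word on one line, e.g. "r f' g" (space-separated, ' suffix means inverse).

  after f': (1 3 6 8 4)(2 5)
  after r': (1 8 7 2 6)(3 4)
  after f': (1 4 6 3)(2 8 7 5)
  after r: (1 6)(2 3 8 4 5 7)

f' r' f' r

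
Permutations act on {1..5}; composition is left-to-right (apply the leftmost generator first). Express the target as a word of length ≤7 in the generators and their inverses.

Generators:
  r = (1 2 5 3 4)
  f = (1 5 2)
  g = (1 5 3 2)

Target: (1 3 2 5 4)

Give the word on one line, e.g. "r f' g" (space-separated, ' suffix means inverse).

r' f' f' r' f'

  after r': (1 4 3 5 2)
  after f': (1 4 3)
  after f': (1 4 3 2 5)
  after r': (1 3)(4 5)
  after f': (1 3 2 5 4)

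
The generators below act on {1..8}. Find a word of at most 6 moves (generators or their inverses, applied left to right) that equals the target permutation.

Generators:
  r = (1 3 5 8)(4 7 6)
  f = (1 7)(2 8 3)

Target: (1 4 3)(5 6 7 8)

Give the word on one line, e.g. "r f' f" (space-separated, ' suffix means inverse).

  after f: (1 7)(2 8 3)
  after r': (1 4 6 7 8)(2 5 3)
  after r': (1 6 4 7 5)(2 3)
  after f: (1 6 4)(3 8)(5 7)
  after r: (1 4 3)(5 6 7 8)

f r' r' f r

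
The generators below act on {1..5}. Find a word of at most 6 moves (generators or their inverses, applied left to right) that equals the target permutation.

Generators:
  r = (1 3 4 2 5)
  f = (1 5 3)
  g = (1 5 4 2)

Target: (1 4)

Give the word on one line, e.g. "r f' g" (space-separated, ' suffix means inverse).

  after g': (1 2 4 5)
  after g': (1 4)(2 5)
  after r: (1 2)(3 4)
  after g': (1 4 3 5)
  after f: (1 4)

g' g' r g' f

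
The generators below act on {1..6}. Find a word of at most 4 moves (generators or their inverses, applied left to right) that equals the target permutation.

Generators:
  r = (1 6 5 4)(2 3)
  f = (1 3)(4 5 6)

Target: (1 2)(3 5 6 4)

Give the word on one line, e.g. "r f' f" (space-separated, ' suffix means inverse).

f' r' f

  after f': (1 3)(4 6 5)
  after r': (1 2 3 4)
  after f: (1 2)(3 5 6 4)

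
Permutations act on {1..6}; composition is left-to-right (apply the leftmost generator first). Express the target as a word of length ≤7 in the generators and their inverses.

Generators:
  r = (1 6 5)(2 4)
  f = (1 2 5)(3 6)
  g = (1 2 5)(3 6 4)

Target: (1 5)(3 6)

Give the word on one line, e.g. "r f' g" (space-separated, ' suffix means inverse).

  after r: (1 6 5)(2 4)
  after g: (1 4 5 2 3 6)
  after f': (1 4 2 6 5)
  after r': (1 2)
  after f: (1 5)(3 6)

r g f' r' f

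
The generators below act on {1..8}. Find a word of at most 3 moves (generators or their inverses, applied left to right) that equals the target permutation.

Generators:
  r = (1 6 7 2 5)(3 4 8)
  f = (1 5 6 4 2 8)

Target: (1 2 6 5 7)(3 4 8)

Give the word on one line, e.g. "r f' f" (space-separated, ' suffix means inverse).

  after r': (1 5 2 7 6)(3 8 4)
  after r': (1 2 6 5 7)(3 4 8)

r' r'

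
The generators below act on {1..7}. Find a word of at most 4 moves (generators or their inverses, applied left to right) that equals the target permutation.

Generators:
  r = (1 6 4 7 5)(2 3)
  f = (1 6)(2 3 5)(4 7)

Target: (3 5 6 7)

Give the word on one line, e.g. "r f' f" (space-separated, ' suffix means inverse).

r f'

  after r: (1 6 4 7 5)(2 3)
  after f': (3 5 6 7)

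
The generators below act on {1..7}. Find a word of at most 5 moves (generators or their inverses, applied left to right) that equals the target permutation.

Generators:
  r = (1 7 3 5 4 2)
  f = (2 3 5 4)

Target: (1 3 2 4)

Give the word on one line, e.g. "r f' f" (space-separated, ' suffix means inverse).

  after f': (2 4 5 3)
  after r': (1 2 5 7)(3 4)
  after f': (1 4 2 3 5 7)
  after r: (1 2 5 3 4)
  after f: (1 3 2 4)

f' r' f' r f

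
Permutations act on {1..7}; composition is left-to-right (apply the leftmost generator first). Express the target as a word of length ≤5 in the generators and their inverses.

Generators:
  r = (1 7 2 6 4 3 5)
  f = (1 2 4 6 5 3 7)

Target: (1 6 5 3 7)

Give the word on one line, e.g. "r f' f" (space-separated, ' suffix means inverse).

  after f': (1 7 3 5 6 4 2)
  after r: (1 2 7 5 4 6 3)
  after r: (1 6 5 3 7)

f' r r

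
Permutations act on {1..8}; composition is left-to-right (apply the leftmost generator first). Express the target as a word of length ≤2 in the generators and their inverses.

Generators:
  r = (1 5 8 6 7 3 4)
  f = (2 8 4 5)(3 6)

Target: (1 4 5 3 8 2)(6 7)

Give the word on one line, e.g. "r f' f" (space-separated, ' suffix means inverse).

f' r'

  after f': (2 5 4 8)(3 6)
  after r': (1 4 5 3 8 2)(6 7)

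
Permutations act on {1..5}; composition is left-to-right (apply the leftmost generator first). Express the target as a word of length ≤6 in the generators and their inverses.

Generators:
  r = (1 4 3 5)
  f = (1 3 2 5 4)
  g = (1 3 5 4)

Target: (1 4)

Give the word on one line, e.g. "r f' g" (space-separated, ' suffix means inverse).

g' g' r g r'

  after g': (1 4 5 3)
  after g': (1 5)(3 4)
  after r: (4 5)
  after g: (1 3 5)
  after r': (1 4)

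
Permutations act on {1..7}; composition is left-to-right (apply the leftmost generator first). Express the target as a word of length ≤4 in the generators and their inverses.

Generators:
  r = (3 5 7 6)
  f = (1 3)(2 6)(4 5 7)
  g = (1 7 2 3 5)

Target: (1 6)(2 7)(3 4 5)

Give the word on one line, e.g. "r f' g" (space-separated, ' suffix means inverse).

r f' r'

  after r: (3 5 7 6)
  after f': (1 3 4 7 2 6)
  after r': (1 6)(2 7)(3 4 5)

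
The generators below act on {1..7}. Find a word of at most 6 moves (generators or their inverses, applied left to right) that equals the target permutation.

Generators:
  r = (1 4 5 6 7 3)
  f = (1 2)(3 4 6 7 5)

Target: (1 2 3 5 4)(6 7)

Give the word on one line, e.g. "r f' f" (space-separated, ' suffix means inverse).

  after f: (1 2)(3 4 6 7 5)
  after r: (1 2 4 7 6 3 5)
  after f: (2 6 4 5)
  after f: (1 2 7 5)(3 4)
  after r: (1 2 3 5 4)(6 7)

f r f f r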